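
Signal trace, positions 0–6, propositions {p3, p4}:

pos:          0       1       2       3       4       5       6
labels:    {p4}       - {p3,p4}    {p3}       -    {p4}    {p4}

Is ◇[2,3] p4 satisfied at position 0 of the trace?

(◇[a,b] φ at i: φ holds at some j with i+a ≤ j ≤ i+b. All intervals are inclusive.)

Holds

Check p4 at each j in [2,3]:
  j=2: true
  j=3: false
Found at j=2 → formula holds.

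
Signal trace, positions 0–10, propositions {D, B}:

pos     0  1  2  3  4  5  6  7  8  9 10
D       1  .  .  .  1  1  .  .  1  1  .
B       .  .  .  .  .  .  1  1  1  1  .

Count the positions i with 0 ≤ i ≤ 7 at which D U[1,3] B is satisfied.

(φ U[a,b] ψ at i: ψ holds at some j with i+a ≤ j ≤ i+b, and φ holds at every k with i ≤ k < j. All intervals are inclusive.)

2

Evaluate at each i in [0,7]:
  i=0: ✗ (no rhs in [1,3])
  i=1: ✗ (no rhs in [2,4])
  i=2: ✗ (no rhs in [3,5])
  i=3: ✗ (lhs fails at k=3 before rhs at j=6)
  i=4: ✓ (rhs at j=6; lhs holds on [4,5])
  i=5: ✓ (rhs at j=6; lhs holds on [5,5])
  i=6: ✗ (lhs fails at k=6 before rhs at j=7)
  i=7: ✗ (lhs fails at k=7 before rhs at j=8)
Positions where it holds: {4, 5} → 2.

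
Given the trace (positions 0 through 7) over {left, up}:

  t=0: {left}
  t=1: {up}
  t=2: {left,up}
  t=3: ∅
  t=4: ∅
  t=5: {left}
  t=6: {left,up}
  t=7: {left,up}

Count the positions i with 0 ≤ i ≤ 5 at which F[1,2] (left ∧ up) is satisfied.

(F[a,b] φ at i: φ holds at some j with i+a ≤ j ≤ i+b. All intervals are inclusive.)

Evaluate at each i in [0,5]:
  i=0: ✓ (witness j=2)
  i=1: ✓ (witness j=2)
  i=2: ✗ (none in [3,4])
  i=3: ✗ (none in [4,5])
  i=4: ✓ (witness j=6)
  i=5: ✓ (witness j=6)
Positions where it holds: {0, 1, 4, 5} → 4.

4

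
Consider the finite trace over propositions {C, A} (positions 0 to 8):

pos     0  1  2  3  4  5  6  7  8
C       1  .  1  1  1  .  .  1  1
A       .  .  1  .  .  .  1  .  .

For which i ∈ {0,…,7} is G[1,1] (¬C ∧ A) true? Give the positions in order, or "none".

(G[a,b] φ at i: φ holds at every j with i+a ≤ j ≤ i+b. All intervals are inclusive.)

5

Evaluate at each i in [0,7]:
  i=0: ✗ (fails at j=1)
  i=1: ✗ (fails at j=2)
  i=2: ✗ (fails at j=3)
  i=3: ✗ (fails at j=4)
  i=4: ✗ (fails at j=5)
  i=5: ✓ (all of [6,6])
  i=6: ✗ (fails at j=7)
  i=7: ✗ (fails at j=8)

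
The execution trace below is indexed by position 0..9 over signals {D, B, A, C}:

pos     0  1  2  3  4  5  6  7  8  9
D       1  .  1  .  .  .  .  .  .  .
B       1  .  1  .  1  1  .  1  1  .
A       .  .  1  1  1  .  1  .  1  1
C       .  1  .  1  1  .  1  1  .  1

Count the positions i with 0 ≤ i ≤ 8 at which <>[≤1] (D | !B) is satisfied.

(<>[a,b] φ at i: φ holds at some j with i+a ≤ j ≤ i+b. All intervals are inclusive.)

Evaluate at each i in [0,8]:
  i=0: ✓ (witness j=0)
  i=1: ✓ (witness j=1)
  i=2: ✓ (witness j=2)
  i=3: ✓ (witness j=3)
  i=4: ✗ (none in [4,5])
  i=5: ✓ (witness j=6)
  i=6: ✓ (witness j=6)
  i=7: ✗ (none in [7,8])
  i=8: ✓ (witness j=9)
Positions where it holds: {0, 1, 2, 3, 5, 6, 8} → 7.

7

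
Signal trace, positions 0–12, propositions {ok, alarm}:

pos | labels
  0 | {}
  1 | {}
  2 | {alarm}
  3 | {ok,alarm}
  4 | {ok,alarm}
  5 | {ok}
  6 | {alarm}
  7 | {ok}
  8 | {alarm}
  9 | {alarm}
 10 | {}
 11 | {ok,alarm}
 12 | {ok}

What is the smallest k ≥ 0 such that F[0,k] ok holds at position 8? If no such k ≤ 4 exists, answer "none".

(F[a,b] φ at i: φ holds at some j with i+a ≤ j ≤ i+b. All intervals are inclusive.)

3

Scan j = 8,9,… for ok:
  j=8: fails
  j=9: fails
  j=10: fails
  j=11: holds
First hit at j=11, so smallest k = 11-8 = 3.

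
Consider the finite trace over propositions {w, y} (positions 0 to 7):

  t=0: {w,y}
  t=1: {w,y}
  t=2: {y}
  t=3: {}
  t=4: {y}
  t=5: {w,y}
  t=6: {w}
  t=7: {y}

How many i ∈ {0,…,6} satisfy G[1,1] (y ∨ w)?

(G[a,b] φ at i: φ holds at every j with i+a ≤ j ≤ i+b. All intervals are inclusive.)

6

Evaluate at each i in [0,6]:
  i=0: ✓ (all of [1,1])
  i=1: ✓ (all of [2,2])
  i=2: ✗ (fails at j=3)
  i=3: ✓ (all of [4,4])
  i=4: ✓ (all of [5,5])
  i=5: ✓ (all of [6,6])
  i=6: ✓ (all of [7,7])
Positions where it holds: {0, 1, 3, 4, 5, 6} → 6.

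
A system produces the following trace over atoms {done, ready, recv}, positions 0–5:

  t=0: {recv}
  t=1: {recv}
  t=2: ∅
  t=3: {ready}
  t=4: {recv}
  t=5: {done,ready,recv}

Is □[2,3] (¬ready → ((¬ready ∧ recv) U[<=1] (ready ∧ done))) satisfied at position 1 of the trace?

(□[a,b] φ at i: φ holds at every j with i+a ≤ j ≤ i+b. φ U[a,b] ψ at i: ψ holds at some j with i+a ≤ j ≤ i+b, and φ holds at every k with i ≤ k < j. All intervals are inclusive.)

Holds

Check (¬ready → ((¬ready ∧ recv) U[<=1] (ready ∧ done))) at every j in [3,4]:
  j=3: antecedent false → ✓
  j=4: antecedent true; consequent holds → ✓
All positions satisfy it → formula holds.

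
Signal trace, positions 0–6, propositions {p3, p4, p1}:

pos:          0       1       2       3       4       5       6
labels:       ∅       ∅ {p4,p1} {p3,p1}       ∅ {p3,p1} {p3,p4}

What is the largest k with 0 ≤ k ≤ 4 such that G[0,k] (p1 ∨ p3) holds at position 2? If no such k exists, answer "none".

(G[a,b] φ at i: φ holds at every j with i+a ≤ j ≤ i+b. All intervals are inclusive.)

(p1 ∨ p3) must hold from j=2 onward; find where it first fails.
  j=2: holds
  j=3: holds
  j=4: fails
Holds on [2,3], so largest k = 1.

1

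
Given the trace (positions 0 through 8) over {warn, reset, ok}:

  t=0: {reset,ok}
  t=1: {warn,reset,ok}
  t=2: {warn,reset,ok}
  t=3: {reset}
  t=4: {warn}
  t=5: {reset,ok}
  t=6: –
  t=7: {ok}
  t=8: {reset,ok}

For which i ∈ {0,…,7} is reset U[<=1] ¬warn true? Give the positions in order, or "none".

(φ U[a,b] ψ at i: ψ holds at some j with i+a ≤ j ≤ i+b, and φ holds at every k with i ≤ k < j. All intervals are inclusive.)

0, 2, 3, 5, 6, 7

Evaluate at each i in [0,7]:
  i=0: ✓ (rhs at j=0)
  i=1: ✗ (no rhs in [1,2])
  i=2: ✓ (rhs at j=3; lhs holds on [2,2])
  i=3: ✓ (rhs at j=3)
  i=4: ✗ (lhs fails at k=4 before rhs at j=5)
  i=5: ✓ (rhs at j=5)
  i=6: ✓ (rhs at j=6)
  i=7: ✓ (rhs at j=7)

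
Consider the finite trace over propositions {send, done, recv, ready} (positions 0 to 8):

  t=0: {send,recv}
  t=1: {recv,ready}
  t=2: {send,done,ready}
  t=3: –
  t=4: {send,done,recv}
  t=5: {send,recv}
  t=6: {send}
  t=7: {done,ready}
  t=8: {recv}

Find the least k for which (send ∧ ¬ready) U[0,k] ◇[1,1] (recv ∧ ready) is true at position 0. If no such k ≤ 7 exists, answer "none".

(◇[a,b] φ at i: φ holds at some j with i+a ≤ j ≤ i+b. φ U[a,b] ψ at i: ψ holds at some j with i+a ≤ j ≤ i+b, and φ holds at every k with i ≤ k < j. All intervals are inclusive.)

0

Need earliest j ≥ 0 with ◇[1,1] (recv ∧ ready), and (send ∧ ¬ready) at every k in [0,j-1].
  j=0: rhs holds (empty prefix). k = 0.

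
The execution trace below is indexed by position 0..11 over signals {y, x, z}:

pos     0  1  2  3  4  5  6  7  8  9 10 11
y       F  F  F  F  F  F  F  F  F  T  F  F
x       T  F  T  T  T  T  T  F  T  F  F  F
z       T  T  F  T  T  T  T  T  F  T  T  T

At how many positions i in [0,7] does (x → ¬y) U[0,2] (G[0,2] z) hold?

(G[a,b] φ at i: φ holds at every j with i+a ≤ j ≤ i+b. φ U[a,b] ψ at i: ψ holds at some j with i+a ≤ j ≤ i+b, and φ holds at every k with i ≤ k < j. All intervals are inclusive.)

Evaluate at each i in [0,7]:
  i=0: ✗ (no rhs in [0,2])
  i=1: ✓ (rhs at j=3; lhs holds on [1,2])
  i=2: ✓ (rhs at j=3; lhs holds on [2,2])
  i=3: ✓ (rhs at j=3)
  i=4: ✓ (rhs at j=4)
  i=5: ✓ (rhs at j=5)
  i=6: ✗ (no rhs in [6,8])
  i=7: ✓ (rhs at j=9; lhs holds on [7,8])
Positions where it holds: {1, 2, 3, 4, 5, 7} → 6.

6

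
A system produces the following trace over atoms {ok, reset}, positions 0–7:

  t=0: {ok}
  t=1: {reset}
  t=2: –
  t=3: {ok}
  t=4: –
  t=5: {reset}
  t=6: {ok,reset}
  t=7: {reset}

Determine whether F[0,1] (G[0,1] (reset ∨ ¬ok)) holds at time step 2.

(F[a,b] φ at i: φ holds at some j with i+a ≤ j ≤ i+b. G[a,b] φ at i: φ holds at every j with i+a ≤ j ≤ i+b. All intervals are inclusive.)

No

Check G[0,1] (reset ∨ ¬ok) at each j in [2,3]:
  j=2: fails at 3
  j=3: fails at 3
No position in the window satisfies it → formula fails.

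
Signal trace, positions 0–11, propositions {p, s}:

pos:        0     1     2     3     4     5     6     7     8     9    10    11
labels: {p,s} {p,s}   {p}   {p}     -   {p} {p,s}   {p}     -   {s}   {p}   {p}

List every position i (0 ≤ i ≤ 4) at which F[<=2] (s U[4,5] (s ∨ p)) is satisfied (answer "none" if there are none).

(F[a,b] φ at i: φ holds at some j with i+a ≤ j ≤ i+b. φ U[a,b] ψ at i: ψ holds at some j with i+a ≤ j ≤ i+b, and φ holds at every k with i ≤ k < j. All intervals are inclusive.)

Evaluate at each i in [0,4]:
  i=0: ✗ (none in [0,2])
  i=1: ✗ (none in [1,3])
  i=2: ✗ (none in [2,4])
  i=3: ✗ (none in [3,5])
  i=4: ✗ (none in [4,6])

none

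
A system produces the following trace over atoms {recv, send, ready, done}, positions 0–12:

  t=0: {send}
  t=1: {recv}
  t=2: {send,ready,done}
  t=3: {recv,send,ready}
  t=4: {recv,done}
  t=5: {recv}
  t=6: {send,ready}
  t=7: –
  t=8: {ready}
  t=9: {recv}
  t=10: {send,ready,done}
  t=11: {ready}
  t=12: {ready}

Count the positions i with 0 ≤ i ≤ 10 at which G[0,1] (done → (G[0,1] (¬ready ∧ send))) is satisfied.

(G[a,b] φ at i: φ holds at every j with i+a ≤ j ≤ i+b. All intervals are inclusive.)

Evaluate at each i in [0,10]:
  i=0: ✓ (all of [0,1])
  i=1: ✗ (fails at j=2)
  i=2: ✗ (fails at j=2)
  i=3: ✗ (fails at j=4)
  i=4: ✗ (fails at j=4)
  i=5: ✓ (all of [5,6])
  i=6: ✓ (all of [6,7])
  i=7: ✓ (all of [7,8])
  i=8: ✓ (all of [8,9])
  i=9: ✗ (fails at j=10)
  i=10: ✗ (fails at j=10)
Positions where it holds: {0, 5, 6, 7, 8} → 5.

5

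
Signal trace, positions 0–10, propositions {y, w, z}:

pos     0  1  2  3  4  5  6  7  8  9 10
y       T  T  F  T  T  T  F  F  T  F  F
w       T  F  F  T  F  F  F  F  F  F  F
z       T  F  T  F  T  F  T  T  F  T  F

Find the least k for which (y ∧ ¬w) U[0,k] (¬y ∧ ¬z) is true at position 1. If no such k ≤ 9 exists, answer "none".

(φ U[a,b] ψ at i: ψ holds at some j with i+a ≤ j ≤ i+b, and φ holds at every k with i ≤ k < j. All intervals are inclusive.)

none

Need earliest j ≥ 1 with (¬y ∧ ¬z), and (y ∧ ¬w) at every k in [1,j-1].
  j=1: rhs fails.
  j=2: rhs fails.
  j=3: rhs fails.
  j=4: rhs fails.
  j=5: rhs fails.
  j=6: rhs fails.
  j=7: rhs fails.
  j=8: rhs fails.
  j=9: rhs fails.
  j=10: rhs holds but lhs fails at k=2.
No witness within the range → none.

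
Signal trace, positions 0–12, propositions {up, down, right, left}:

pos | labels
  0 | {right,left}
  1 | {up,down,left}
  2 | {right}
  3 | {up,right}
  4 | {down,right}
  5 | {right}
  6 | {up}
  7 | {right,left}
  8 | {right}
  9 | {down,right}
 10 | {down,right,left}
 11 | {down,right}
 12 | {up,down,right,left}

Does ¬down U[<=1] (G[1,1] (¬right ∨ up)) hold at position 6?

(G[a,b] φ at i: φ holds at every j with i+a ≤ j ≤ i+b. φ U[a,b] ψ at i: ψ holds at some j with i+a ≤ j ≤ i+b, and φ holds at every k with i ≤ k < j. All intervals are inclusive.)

False

Need some j in [6,7] with G[1,1] (¬right ∨ up), and ¬down at every k in [6,j-1].
  j=6: G[1,1] (¬right ∨ up) — fails at 7.
  j=7: G[1,1] (¬right ∨ up) — fails at 8.
No j in the window works → until fails.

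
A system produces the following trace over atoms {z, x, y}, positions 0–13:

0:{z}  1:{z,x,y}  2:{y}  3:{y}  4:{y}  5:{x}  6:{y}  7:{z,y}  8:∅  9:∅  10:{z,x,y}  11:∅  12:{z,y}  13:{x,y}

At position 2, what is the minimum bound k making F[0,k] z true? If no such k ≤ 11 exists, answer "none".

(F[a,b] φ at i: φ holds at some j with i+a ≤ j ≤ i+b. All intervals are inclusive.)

Scan j = 2,3,… for z:
  j=2: fails
  j=3: fails
  j=4: fails
  j=5: fails
  j=6: fails
  j=7: holds
First hit at j=7, so smallest k = 7-2 = 5.

5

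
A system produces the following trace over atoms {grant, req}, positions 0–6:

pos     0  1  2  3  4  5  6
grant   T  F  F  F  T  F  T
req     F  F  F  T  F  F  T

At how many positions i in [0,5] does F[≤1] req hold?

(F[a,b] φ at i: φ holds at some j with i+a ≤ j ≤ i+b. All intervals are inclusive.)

Evaluate at each i in [0,5]:
  i=0: ✗ (none in [0,1])
  i=1: ✗ (none in [1,2])
  i=2: ✓ (witness j=3)
  i=3: ✓ (witness j=3)
  i=4: ✗ (none in [4,5])
  i=5: ✓ (witness j=6)
Positions where it holds: {2, 3, 5} → 3.

3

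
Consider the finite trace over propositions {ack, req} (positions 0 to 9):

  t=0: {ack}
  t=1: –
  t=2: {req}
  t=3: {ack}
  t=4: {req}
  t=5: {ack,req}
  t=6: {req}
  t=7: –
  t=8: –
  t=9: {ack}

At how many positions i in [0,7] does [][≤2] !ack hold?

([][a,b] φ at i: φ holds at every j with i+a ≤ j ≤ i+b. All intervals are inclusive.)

Evaluate at each i in [0,7]:
  i=0: ✗ (fails at j=0)
  i=1: ✗ (fails at j=3)
  i=2: ✗ (fails at j=3)
  i=3: ✗ (fails at j=3)
  i=4: ✗ (fails at j=5)
  i=5: ✗ (fails at j=5)
  i=6: ✓ (all of [6,8])
  i=7: ✗ (fails at j=9)
Positions where it holds: {6} → 1.

1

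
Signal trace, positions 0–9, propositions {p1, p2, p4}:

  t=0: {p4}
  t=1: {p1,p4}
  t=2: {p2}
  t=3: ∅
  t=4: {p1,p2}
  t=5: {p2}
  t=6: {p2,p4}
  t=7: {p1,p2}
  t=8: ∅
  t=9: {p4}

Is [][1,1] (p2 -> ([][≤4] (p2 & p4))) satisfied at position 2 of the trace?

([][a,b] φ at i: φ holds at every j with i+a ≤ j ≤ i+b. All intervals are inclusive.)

True

Check (p2 -> ([][≤4] (p2 & p4))) at every j in [3,3]:
  j=3: antecedent false → ✓
All positions satisfy it → formula holds.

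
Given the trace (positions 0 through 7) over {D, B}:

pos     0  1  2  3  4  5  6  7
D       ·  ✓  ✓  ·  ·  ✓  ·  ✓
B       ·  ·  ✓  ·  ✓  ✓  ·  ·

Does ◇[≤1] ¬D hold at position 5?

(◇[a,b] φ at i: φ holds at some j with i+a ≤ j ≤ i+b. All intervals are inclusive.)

Yes

Check ¬D at each j in [5,6]:
  j=5: false
  j=6: true
Found at j=6 → formula holds.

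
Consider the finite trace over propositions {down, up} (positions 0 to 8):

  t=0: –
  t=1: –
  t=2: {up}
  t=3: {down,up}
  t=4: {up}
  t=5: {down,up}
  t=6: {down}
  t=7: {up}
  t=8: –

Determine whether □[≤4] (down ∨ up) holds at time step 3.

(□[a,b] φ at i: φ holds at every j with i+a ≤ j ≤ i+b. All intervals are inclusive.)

True

Check (down ∨ up) at every j in [3,7]:
  j=3: true
  j=4: true
  j=5: true
  j=6: true
  j=7: true
All positions satisfy it → formula holds.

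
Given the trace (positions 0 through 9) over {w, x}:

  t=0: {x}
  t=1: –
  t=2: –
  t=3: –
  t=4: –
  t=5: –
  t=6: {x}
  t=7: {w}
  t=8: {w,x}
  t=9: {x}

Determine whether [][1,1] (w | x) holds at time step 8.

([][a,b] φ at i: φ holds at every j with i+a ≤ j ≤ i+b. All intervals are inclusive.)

Check (w | x) at every j in [9,9]:
  j=9: true
All positions satisfy it → formula holds.

Holds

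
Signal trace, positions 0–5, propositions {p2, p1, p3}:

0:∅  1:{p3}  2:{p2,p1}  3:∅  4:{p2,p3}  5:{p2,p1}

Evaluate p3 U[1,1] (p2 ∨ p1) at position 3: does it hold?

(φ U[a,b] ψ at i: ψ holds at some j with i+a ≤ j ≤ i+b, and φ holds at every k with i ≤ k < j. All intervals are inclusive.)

Does not hold

Need some j in [4,4] with (p2 ∨ p1), and p3 at every k in [3,j-1].
  j=4: (p2 ∨ p1) holds, but p3 fails at k=3 → not this j.
No j in the window works → until fails.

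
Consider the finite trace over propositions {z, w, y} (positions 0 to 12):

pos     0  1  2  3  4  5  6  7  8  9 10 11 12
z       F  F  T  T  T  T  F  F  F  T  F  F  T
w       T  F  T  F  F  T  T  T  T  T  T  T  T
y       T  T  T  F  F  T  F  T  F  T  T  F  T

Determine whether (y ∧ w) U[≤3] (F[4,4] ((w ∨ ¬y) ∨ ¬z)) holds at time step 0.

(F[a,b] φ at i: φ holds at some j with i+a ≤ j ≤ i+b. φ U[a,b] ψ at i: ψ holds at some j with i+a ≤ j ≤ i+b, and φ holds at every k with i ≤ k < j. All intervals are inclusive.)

Need some j in [0,3] with F[4,4] ((w ∨ ¬y) ∨ ¬z), and (y ∧ w) at every k in [0,j-1].
  j=0: F[4,4] ((w ∨ ¬y) ∨ ¬z) holds; no prefix to check → satisfied.

True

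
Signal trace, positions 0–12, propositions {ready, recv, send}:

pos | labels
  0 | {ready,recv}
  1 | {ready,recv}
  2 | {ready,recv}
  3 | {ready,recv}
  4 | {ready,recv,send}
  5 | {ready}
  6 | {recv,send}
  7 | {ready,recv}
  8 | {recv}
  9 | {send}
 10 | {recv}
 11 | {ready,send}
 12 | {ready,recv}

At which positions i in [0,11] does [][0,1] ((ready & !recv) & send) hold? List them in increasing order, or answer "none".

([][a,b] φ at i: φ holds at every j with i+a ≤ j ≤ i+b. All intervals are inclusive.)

none

Evaluate at each i in [0,11]:
  i=0: ✗ (fails at j=0)
  i=1: ✗ (fails at j=1)
  i=2: ✗ (fails at j=2)
  i=3: ✗ (fails at j=3)
  i=4: ✗ (fails at j=4)
  i=5: ✗ (fails at j=5)
  i=6: ✗ (fails at j=6)
  i=7: ✗ (fails at j=7)
  i=8: ✗ (fails at j=8)
  i=9: ✗ (fails at j=9)
  i=10: ✗ (fails at j=10)
  i=11: ✗ (fails at j=12)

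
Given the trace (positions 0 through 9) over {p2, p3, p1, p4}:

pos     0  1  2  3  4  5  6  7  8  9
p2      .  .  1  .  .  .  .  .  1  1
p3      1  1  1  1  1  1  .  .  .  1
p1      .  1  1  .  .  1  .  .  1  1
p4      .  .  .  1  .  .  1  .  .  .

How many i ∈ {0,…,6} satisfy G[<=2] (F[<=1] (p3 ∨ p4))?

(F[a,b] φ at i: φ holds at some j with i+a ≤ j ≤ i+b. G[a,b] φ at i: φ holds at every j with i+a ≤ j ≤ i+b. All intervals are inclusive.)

5

Evaluate at each i in [0,6]:
  i=0: ✓ (all of [0,2])
  i=1: ✓ (all of [1,3])
  i=2: ✓ (all of [2,4])
  i=3: ✓ (all of [3,5])
  i=4: ✓ (all of [4,6])
  i=5: ✗ (fails at j=7)
  i=6: ✗ (fails at j=7)
Positions where it holds: {0, 1, 2, 3, 4} → 5.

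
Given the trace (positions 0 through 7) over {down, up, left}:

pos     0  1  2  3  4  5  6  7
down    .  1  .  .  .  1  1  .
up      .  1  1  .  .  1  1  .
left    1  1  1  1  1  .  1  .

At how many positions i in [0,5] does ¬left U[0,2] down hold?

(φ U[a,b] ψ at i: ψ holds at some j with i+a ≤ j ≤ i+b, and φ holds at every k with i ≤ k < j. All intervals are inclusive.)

2

Evaluate at each i in [0,5]:
  i=0: ✗ (lhs fails at k=0 before rhs at j=1)
  i=1: ✓ (rhs at j=1)
  i=2: ✗ (no rhs in [2,4])
  i=3: ✗ (lhs fails at k=3 before rhs at j=5)
  i=4: ✗ (lhs fails at k=4 before rhs at j=5)
  i=5: ✓ (rhs at j=5)
Positions where it holds: {1, 5} → 2.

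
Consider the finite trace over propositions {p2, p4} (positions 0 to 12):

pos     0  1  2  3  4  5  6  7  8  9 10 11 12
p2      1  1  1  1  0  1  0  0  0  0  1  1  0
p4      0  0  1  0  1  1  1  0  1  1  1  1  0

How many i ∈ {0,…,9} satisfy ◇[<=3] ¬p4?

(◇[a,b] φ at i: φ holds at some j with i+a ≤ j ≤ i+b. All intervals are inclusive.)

Evaluate at each i in [0,9]:
  i=0: ✓ (witness j=0)
  i=1: ✓ (witness j=1)
  i=2: ✓ (witness j=3)
  i=3: ✓ (witness j=3)
  i=4: ✓ (witness j=7)
  i=5: ✓ (witness j=7)
  i=6: ✓ (witness j=7)
  i=7: ✓ (witness j=7)
  i=8: ✗ (none in [8,11])
  i=9: ✓ (witness j=12)
Positions where it holds: {0, 1, 2, 3, 4, 5, 6, 7, 9} → 9.

9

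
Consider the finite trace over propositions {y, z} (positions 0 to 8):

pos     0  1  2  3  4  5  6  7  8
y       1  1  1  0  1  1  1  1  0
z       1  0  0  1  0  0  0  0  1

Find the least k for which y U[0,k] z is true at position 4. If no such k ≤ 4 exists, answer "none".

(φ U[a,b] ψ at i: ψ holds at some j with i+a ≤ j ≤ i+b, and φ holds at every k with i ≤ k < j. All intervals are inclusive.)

4

Need earliest j ≥ 4 with z, and y at every k in [4,j-1].
  j=4: rhs fails.
  j=5: rhs fails.
  j=6: rhs fails.
  j=7: rhs fails.
  j=8: rhs holds; lhs holds on [4,7]. k = 4.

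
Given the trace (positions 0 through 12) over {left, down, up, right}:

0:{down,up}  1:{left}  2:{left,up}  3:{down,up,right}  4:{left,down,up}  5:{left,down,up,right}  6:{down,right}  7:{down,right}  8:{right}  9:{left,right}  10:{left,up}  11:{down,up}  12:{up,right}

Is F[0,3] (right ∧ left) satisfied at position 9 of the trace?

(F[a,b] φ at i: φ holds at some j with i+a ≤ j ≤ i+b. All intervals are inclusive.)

Check (right ∧ left) at each j in [9,12]:
  j=9: true
  j=10: false
  j=11: false
  j=12: false
Found at j=9 → formula holds.

True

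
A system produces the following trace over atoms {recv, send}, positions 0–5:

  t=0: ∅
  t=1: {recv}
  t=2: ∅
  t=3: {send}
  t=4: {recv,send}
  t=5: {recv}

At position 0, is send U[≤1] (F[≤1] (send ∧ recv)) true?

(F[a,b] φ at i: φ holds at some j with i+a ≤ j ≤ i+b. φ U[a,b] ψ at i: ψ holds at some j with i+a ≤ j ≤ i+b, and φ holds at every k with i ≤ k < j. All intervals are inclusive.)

Need some j in [0,1] with F[≤1] (send ∧ recv), and send at every k in [0,j-1].
  j=0: F[≤1] (send ∧ recv) — fails (none in [0,1]).
  j=1: F[≤1] (send ∧ recv) — fails (none in [1,2]).
No j in the window works → until fails.

False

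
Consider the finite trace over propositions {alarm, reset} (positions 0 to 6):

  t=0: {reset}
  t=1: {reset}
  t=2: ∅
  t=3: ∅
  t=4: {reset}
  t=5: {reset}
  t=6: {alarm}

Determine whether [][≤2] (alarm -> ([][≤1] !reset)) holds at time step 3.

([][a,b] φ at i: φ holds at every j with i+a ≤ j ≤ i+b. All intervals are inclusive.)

Check (alarm -> ([][≤1] !reset)) at every j in [3,5]:
  j=3: antecedent false → ✓
  j=4: antecedent false → ✓
  j=5: antecedent false → ✓
All positions satisfy it → formula holds.

Yes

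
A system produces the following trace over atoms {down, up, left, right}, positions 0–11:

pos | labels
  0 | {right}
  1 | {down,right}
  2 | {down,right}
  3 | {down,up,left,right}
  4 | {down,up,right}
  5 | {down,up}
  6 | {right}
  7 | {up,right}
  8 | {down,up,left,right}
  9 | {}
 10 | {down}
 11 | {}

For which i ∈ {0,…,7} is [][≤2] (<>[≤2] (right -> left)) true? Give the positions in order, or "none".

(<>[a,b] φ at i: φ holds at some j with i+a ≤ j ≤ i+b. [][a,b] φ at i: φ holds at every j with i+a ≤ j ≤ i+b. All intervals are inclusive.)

Evaluate at each i in [0,7]:
  i=0: ✗ (fails at j=0)
  i=1: ✓ (all of [1,3])
  i=2: ✓ (all of [2,4])
  i=3: ✓ (all of [3,5])
  i=4: ✓ (all of [4,6])
  i=5: ✓ (all of [5,7])
  i=6: ✓ (all of [6,8])
  i=7: ✓ (all of [7,9])

1, 2, 3, 4, 5, 6, 7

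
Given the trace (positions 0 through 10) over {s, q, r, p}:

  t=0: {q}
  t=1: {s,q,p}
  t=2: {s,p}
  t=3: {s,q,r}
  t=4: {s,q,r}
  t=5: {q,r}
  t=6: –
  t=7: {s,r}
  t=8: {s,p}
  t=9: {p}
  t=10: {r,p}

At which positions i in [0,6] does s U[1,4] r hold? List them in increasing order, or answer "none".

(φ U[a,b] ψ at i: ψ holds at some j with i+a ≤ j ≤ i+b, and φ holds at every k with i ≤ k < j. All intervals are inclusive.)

1, 2, 3, 4

Evaluate at each i in [0,6]:
  i=0: ✗ (lhs fails at k=0 before rhs at j=3)
  i=1: ✓ (rhs at j=3; lhs holds on [1,2])
  i=2: ✓ (rhs at j=3; lhs holds on [2,2])
  i=3: ✓ (rhs at j=4; lhs holds on [3,3])
  i=4: ✓ (rhs at j=5; lhs holds on [4,4])
  i=5: ✗ (lhs fails at k=5 before rhs at j=7)
  i=6: ✗ (lhs fails at k=6 before rhs at j=7)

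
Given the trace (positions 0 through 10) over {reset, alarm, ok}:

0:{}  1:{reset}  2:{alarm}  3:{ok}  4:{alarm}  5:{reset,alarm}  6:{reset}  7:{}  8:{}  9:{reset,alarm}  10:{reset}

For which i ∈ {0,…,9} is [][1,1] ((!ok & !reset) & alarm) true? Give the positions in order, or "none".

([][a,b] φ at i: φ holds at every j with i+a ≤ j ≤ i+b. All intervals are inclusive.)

1, 3

Evaluate at each i in [0,9]:
  i=0: ✗ (fails at j=1)
  i=1: ✓ (all of [2,2])
  i=2: ✗ (fails at j=3)
  i=3: ✓ (all of [4,4])
  i=4: ✗ (fails at j=5)
  i=5: ✗ (fails at j=6)
  i=6: ✗ (fails at j=7)
  i=7: ✗ (fails at j=8)
  i=8: ✗ (fails at j=9)
  i=9: ✗ (fails at j=10)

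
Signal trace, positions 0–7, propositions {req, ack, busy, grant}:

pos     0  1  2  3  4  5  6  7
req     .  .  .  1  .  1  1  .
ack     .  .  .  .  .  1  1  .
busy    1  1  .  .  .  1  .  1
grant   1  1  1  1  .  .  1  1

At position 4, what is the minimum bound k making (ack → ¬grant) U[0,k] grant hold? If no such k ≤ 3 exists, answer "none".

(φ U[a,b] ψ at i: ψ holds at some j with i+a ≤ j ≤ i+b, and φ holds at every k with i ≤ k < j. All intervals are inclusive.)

2

Need earliest j ≥ 4 with grant, and (ack → ¬grant) at every k in [4,j-1].
  j=4: rhs fails.
  j=5: rhs fails.
  j=6: rhs holds; lhs holds on [4,5]. k = 2.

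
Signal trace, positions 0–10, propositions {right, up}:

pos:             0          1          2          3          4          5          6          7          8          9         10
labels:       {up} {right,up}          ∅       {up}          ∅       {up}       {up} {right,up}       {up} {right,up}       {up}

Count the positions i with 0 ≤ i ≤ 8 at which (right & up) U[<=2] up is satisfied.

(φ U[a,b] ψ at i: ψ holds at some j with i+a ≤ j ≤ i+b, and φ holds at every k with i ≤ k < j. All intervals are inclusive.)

7

Evaluate at each i in [0,8]:
  i=0: ✓ (rhs at j=0)
  i=1: ✓ (rhs at j=1)
  i=2: ✗ (lhs fails at k=2 before rhs at j=3)
  i=3: ✓ (rhs at j=3)
  i=4: ✗ (lhs fails at k=4 before rhs at j=5)
  i=5: ✓ (rhs at j=5)
  i=6: ✓ (rhs at j=6)
  i=7: ✓ (rhs at j=7)
  i=8: ✓ (rhs at j=8)
Positions where it holds: {0, 1, 3, 5, 6, 7, 8} → 7.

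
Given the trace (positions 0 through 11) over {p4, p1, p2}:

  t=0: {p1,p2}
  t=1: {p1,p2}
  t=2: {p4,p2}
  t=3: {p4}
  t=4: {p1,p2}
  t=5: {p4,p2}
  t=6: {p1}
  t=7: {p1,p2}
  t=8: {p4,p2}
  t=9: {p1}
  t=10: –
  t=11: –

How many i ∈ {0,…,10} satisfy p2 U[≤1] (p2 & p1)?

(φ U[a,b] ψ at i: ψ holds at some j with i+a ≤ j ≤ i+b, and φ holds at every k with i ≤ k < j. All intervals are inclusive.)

4

Evaluate at each i in [0,10]:
  i=0: ✓ (rhs at j=0)
  i=1: ✓ (rhs at j=1)
  i=2: ✗ (no rhs in [2,3])
  i=3: ✗ (lhs fails at k=3 before rhs at j=4)
  i=4: ✓ (rhs at j=4)
  i=5: ✗ (no rhs in [5,6])
  i=6: ✗ (lhs fails at k=6 before rhs at j=7)
  i=7: ✓ (rhs at j=7)
  i=8: ✗ (no rhs in [8,9])
  i=9: ✗ (no rhs in [9,10])
  i=10: ✗ (no rhs in [10,11])
Positions where it holds: {0, 1, 4, 7} → 4.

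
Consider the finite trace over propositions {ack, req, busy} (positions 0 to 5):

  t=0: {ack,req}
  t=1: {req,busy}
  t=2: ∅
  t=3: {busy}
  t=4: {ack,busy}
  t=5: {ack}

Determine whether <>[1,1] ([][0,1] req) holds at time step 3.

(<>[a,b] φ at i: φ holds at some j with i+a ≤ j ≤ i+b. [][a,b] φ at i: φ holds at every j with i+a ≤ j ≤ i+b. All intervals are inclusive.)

False

Check [][0,1] req at each j in [4,4]:
  j=4: fails at 4
No position in the window satisfies it → formula fails.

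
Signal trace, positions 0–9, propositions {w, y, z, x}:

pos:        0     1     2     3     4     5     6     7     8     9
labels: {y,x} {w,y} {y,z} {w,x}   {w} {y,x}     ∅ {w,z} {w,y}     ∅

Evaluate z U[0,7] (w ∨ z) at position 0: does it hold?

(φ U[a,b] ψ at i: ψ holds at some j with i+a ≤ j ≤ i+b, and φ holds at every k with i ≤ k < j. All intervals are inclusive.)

Need some j in [0,7] with (w ∨ z), and z at every k in [0,j-1].
  j=0: (w ∨ z) false.
  j=1: (w ∨ z) holds, but z fails at k=0 → not this j.
  j=2: (w ∨ z) holds, but z fails at k=0 → not this j.
  j=3: (w ∨ z) holds, but z fails at k=0 → not this j.
  j=4: (w ∨ z) holds, but z fails at k=0 → not this j.
  j=5: (w ∨ z) false.
  j=6: (w ∨ z) false.
  j=7: (w ∨ z) holds, but z fails at k=0 → not this j.
No j in the window works → until fails.

No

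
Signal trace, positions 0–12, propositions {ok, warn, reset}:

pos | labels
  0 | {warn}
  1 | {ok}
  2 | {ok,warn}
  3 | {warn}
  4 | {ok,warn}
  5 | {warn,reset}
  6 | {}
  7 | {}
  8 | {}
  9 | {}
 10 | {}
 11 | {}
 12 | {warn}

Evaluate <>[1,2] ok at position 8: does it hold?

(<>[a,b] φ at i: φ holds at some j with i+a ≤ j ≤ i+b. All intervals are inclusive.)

Does not hold

Check ok at each j in [9,10]:
  j=9: false
  j=10: false
No position in the window satisfies it → formula fails.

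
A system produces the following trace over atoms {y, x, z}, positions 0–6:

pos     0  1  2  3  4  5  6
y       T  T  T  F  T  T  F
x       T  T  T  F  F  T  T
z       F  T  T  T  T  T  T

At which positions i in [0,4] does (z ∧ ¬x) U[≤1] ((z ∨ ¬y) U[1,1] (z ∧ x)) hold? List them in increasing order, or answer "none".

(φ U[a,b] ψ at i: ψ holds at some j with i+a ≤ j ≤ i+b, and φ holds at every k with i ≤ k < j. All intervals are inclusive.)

Evaluate at each i in [0,4]:
  i=0: ✗ (lhs fails at k=0 before rhs at j=1)
  i=1: ✓ (rhs at j=1)
  i=2: ✗ (no rhs in [2,3])
  i=3: ✓ (rhs at j=4; lhs holds on [3,3])
  i=4: ✓ (rhs at j=4)

1, 3, 4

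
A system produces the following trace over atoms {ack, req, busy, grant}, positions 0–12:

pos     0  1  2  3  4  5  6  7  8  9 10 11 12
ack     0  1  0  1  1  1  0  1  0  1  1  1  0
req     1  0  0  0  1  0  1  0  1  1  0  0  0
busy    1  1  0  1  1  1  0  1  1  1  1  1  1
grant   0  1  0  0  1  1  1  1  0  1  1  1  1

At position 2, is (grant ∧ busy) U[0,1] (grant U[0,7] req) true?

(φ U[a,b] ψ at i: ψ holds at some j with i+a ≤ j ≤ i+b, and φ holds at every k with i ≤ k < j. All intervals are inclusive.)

Need some j in [2,3] with (grant U[0,7] req), and (grant ∧ busy) at every k in [2,j-1].
  j=2: (grant U[0,7] req) — fails.
  j=3: (grant U[0,7] req) — fails.
No j in the window works → until fails.

No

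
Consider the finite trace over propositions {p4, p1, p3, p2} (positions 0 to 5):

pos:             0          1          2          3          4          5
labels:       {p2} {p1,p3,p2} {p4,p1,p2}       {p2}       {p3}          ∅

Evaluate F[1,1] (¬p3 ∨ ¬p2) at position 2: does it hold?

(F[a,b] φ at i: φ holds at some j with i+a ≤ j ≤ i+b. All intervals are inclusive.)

Check (¬p3 ∨ ¬p2) at each j in [3,3]:
  j=3: true
Found at j=3 → formula holds.

Yes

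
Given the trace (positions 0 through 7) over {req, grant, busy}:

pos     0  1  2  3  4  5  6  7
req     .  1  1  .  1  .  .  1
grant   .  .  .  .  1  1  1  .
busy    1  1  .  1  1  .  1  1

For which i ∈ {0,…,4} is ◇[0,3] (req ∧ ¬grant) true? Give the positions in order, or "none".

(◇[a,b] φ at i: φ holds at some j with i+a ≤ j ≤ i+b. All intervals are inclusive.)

0, 1, 2, 4

Evaluate at each i in [0,4]:
  i=0: ✓ (witness j=1)
  i=1: ✓ (witness j=1)
  i=2: ✓ (witness j=2)
  i=3: ✗ (none in [3,6])
  i=4: ✓ (witness j=7)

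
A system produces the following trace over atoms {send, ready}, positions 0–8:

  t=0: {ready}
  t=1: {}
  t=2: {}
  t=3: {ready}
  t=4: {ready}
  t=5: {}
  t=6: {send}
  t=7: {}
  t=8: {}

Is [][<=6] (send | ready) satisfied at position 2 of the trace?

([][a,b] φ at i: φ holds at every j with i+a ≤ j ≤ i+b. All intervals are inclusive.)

Check (send | ready) at every j in [2,8]:
  j=2: false
  j=3: true
  j=4: true
  j=5: false
  j=6: true
  j=7: false
  j=8: false
Fails at j=2 → formula fails.

False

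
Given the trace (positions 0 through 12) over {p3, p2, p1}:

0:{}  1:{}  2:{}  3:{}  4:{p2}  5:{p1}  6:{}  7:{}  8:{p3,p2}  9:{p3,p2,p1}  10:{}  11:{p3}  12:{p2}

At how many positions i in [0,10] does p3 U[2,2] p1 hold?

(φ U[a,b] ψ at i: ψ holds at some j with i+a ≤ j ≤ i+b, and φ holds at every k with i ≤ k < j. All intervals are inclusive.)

0

Evaluate at each i in [0,10]:
  i=0: ✗ (no rhs in [2,2])
  i=1: ✗ (no rhs in [3,3])
  i=2: ✗ (no rhs in [4,4])
  i=3: ✗ (lhs fails at k=3 before rhs at j=5)
  i=4: ✗ (no rhs in [6,6])
  i=5: ✗ (no rhs in [7,7])
  i=6: ✗ (no rhs in [8,8])
  i=7: ✗ (lhs fails at k=7 before rhs at j=9)
  i=8: ✗ (no rhs in [10,10])
  i=9: ✗ (no rhs in [11,11])
  i=10: ✗ (no rhs in [12,12])
Positions where it holds: {} → 0.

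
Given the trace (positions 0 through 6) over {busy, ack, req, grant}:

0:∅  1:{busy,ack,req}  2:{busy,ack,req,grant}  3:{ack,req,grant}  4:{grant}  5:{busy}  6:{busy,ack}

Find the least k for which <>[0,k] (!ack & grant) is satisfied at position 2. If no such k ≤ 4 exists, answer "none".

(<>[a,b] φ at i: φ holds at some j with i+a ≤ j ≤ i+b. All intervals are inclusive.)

Scan j = 2,3,… for (!ack & grant):
  j=2: fails
  j=3: fails
  j=4: holds
First hit at j=4, so smallest k = 4-2 = 2.

2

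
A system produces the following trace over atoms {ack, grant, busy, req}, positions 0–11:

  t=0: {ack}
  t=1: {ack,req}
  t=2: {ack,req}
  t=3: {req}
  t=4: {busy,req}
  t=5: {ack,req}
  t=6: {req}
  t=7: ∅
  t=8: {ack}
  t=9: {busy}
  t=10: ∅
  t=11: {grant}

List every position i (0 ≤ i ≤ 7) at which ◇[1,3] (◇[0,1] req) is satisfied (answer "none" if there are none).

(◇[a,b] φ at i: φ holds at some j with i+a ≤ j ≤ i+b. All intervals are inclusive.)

Evaluate at each i in [0,7]:
  i=0: ✓ (witness j=1)
  i=1: ✓ (witness j=2)
  i=2: ✓ (witness j=3)
  i=3: ✓ (witness j=4)
  i=4: ✓ (witness j=5)
  i=5: ✓ (witness j=6)
  i=6: ✗ (none in [7,9])
  i=7: ✗ (none in [8,10])

0, 1, 2, 3, 4, 5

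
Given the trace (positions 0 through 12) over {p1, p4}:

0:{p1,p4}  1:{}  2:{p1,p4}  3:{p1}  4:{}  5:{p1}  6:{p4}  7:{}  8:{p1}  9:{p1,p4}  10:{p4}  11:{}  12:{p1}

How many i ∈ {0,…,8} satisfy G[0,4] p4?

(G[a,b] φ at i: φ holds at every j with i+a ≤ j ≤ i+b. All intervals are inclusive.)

Evaluate at each i in [0,8]:
  i=0: ✗ (fails at j=1)
  i=1: ✗ (fails at j=1)
  i=2: ✗ (fails at j=3)
  i=3: ✗ (fails at j=3)
  i=4: ✗ (fails at j=4)
  i=5: ✗ (fails at j=5)
  i=6: ✗ (fails at j=7)
  i=7: ✗ (fails at j=7)
  i=8: ✗ (fails at j=8)
Positions where it holds: {} → 0.

0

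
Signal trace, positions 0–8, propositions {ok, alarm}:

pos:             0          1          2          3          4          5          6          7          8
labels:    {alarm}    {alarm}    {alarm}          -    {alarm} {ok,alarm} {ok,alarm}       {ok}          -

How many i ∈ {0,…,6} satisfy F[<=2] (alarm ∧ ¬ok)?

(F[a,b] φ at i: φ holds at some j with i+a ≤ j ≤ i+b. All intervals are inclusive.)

5

Evaluate at each i in [0,6]:
  i=0: ✓ (witness j=0)
  i=1: ✓ (witness j=1)
  i=2: ✓ (witness j=2)
  i=3: ✓ (witness j=4)
  i=4: ✓ (witness j=4)
  i=5: ✗ (none in [5,7])
  i=6: ✗ (none in [6,8])
Positions where it holds: {0, 1, 2, 3, 4} → 5.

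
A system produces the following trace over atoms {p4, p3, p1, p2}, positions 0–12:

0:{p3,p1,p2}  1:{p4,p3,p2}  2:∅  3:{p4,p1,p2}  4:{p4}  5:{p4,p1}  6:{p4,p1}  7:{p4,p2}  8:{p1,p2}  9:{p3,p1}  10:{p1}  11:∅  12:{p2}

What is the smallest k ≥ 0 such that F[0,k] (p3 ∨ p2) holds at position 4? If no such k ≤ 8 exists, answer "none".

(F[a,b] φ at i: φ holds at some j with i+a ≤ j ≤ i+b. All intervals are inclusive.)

Scan j = 4,5,… for (p3 ∨ p2):
  j=4: fails
  j=5: fails
  j=6: fails
  j=7: holds
First hit at j=7, so smallest k = 7-4 = 3.

3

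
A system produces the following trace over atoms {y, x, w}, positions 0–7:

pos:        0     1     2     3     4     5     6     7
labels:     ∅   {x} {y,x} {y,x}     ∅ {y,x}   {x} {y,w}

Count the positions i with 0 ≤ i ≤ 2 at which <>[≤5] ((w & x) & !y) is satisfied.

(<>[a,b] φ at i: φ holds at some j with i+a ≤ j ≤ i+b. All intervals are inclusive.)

0

Evaluate at each i in [0,2]:
  i=0: ✗ (none in [0,5])
  i=1: ✗ (none in [1,6])
  i=2: ✗ (none in [2,7])
Positions where it holds: {} → 0.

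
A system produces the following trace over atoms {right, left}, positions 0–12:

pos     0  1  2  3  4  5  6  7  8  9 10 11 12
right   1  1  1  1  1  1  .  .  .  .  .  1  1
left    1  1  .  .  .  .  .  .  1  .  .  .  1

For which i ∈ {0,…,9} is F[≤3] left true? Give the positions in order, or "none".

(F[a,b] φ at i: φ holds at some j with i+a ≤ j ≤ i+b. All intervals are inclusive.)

Evaluate at each i in [0,9]:
  i=0: ✓ (witness j=0)
  i=1: ✓ (witness j=1)
  i=2: ✗ (none in [2,5])
  i=3: ✗ (none in [3,6])
  i=4: ✗ (none in [4,7])
  i=5: ✓ (witness j=8)
  i=6: ✓ (witness j=8)
  i=7: ✓ (witness j=8)
  i=8: ✓ (witness j=8)
  i=9: ✓ (witness j=12)

0, 1, 5, 6, 7, 8, 9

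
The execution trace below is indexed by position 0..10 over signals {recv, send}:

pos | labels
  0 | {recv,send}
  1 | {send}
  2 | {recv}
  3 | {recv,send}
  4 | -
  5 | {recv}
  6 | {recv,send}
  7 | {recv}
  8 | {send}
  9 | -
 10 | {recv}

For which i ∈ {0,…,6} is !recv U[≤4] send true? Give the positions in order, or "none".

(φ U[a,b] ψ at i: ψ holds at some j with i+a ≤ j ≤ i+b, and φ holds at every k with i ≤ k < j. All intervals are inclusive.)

0, 1, 3, 6

Evaluate at each i in [0,6]:
  i=0: ✓ (rhs at j=0)
  i=1: ✓ (rhs at j=1)
  i=2: ✗ (lhs fails at k=2 before rhs at j=3)
  i=3: ✓ (rhs at j=3)
  i=4: ✗ (lhs fails at k=5 before rhs at j=6)
  i=5: ✗ (lhs fails at k=5 before rhs at j=6)
  i=6: ✓ (rhs at j=6)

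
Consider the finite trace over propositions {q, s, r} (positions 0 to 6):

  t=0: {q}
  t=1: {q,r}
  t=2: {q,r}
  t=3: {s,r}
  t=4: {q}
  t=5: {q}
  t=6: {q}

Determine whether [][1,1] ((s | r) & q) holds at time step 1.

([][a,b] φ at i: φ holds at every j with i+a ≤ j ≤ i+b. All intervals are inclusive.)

True

Check ((s | r) & q) at every j in [2,2]:
  j=2: true
All positions satisfy it → formula holds.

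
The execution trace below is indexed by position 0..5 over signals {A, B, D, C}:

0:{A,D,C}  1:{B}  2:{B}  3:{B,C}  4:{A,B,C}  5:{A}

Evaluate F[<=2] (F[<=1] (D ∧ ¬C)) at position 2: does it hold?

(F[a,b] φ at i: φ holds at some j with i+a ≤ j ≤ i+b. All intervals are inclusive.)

False

Check F[<=1] (D ∧ ¬C) at each j in [2,4]:
  j=2: fails (none in [2,3])
  j=3: fails (none in [3,4])
  j=4: fails (none in [4,5])
No position in the window satisfies it → formula fails.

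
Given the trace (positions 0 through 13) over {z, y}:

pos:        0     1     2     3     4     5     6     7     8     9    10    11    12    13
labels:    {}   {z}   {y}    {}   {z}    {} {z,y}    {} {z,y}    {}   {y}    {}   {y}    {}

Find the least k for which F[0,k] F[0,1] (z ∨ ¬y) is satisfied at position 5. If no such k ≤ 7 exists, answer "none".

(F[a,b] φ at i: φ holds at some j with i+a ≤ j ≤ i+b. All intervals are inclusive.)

0

Scan j = 5,6,… for F[0,1] (z ∨ ¬y):
  j=5: holds
First hit at j=5, so smallest k = 5-5 = 0.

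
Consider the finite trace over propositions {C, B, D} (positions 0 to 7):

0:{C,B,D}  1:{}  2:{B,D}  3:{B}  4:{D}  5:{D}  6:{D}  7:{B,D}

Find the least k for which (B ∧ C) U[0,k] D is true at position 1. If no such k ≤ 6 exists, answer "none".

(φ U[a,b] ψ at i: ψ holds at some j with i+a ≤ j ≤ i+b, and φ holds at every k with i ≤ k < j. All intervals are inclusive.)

Need earliest j ≥ 1 with D, and (B ∧ C) at every k in [1,j-1].
  j=1: rhs fails.
  j=2: rhs holds but lhs fails at k=1.
  j=3: rhs fails.
  j=4: rhs holds but lhs fails at k=1.
  j=5: rhs holds but lhs fails at k=1.
  j=6: rhs holds but lhs fails at k=1.
  j=7: rhs holds but lhs fails at k=1.
No witness within the range → none.

none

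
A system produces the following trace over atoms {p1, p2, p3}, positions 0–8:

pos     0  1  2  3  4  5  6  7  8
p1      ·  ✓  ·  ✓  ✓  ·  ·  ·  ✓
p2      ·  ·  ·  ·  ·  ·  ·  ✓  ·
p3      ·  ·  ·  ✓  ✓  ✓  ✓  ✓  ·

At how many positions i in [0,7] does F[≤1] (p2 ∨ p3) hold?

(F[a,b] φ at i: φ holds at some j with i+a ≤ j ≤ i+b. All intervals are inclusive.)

Evaluate at each i in [0,7]:
  i=0: ✗ (none in [0,1])
  i=1: ✗ (none in [1,2])
  i=2: ✓ (witness j=3)
  i=3: ✓ (witness j=3)
  i=4: ✓ (witness j=4)
  i=5: ✓ (witness j=5)
  i=6: ✓ (witness j=6)
  i=7: ✓ (witness j=7)
Positions where it holds: {2, 3, 4, 5, 6, 7} → 6.

6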